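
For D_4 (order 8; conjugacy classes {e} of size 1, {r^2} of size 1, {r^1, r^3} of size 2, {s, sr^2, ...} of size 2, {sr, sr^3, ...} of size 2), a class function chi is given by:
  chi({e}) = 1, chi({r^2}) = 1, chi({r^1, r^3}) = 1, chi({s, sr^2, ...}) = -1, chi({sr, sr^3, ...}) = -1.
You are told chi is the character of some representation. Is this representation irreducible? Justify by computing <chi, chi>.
Irreducible: <chi, chi> = 1.

Solution. <chi, chi> = (1/|G|) sum_C |C| * |chi(C)|^2 = (1/8)[1*|1|^2 + 1*|1|^2 + 2*|1|^2 + 2*|-1|^2 + 2*|-1|^2]
  = (1/8)[(1) + (1) + (2) + (2) + (2)] = 8/8 = 1.
A character is irreducible iff <chi, chi> = 1, so this representation is irreducible.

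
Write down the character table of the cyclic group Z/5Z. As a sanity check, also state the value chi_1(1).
Character table of Z/5Z (irreps indexed chi_0,...,chi_4 with chi_k(m) = zeta_5^(k*m), zeta_5 = exp(2*pi*i/5)):
  irrep \ class  {0} (size 1)  {1} (size 1)    {2} (size 1)    {3} (size 1)    {4} (size 1)  
  chi_0          1             1               1               1               1             
  chi_1          1             exp(2*I*pi/5)   exp(4*I*pi/5)   exp(-4*I*pi/5)  exp(-2*I*pi/5)
  chi_2          1             exp(4*I*pi/5)   exp(-2*I*pi/5)  exp(2*I*pi/5)   exp(-4*I*pi/5)
  chi_3          1             exp(-4*I*pi/5)  exp(2*I*pi/5)   exp(-2*I*pi/5)  exp(4*I*pi/5) 
  chi_4          1             exp(-2*I*pi/5)  exp(-4*I*pi/5)  exp(4*I*pi/5)   exp(2*I*pi/5) 

Spot check: chi_1(1) = zeta_5^(1*1) = zeta_5^1 = exp(2*I*pi/5).

Z/5Z is abelian, so all 5 irreducible complex representations are 1-dimensional. They are given by chi_k(m) = zeta_5^(k*m) for k = 0,...,4. Row orthogonality: sum_m chi_k(m) conj(chi_l(m)) = 5 * [k = l].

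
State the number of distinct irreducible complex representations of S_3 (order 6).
3

Reasoning: The number of irreducible complex representations of a finite group equals its number of conjugacy classes. Conjugacy classes in S_3 correspond to cycle types, i.e. partitions of 3; there are p(3) = 3 of them, so S_3 (order 6) has exactly 3 irreducible complex representations.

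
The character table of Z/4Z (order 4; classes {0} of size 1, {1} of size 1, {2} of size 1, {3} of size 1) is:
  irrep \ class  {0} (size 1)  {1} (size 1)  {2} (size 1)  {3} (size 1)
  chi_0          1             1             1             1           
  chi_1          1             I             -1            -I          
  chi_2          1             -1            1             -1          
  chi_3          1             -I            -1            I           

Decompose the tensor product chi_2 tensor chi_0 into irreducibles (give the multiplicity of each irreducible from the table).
chi_2 tensor chi_0 = chi_2 (all other irreducibles have multiplicity 0).

Why: The character of a tensor product is the pointwise product (chi_2 * chi_0)(C) = chi_2(C) * chi_0(C):
  {0}: (1)*(1), {1}: (-1)*(1), {2}: (1)*(1), {3}: (-1)*(1)
so (chi_2 * chi_0) takes values
  {0} -> 1, {1} -> -1, {2} -> 1, {3} -> -1.
Now take the inner product of this character with each irreducible chi from the table, <chi_2*chi_0, chi> = (1/4) sum_C |C| (chi_2*chi_0)(C) conj(chi(C)):
  <chi_2*chi_0, chi_0> = (1/4)[1*(1)*conj(1) + 1*(-1)*conj(1) + 1*(1)*conj(1) + 1*(-1)*conj(1)]
      = (1/4)[(1) + (-1) + (1) + (-1)] = 0/4 = 0
  <chi_2*chi_0, chi_1> = (1/4)[1*(1)*conj(1) + 1*(-1)*conj(I) + 1*(1)*conj(-1) + 1*(-1)*conj(-I)]
      = (1/4)[(1) + (I) + (-1) + (-I)] = 0/4 = 0
  <chi_2*chi_0, chi_2> = (1/4)[1*(1)*conj(1) + 1*(-1)*conj(-1) + 1*(1)*conj(1) + 1*(-1)*conj(-1)]
      = (1/4)[(1) + (1) + (1) + (1)] = 4/4 = 1
  <chi_2*chi_0, chi_3> = (1/4)[1*(1)*conj(1) + 1*(-1)*conj(-I) + 1*(1)*conj(-1) + 1*(-1)*conj(I)]
      = (1/4)[(1) + (-I) + (-1) + (I)] = 0/4 = 0
(Exp terms are combined using exp(i*s)*conj(exp(i*t)) = exp(i*(s-t)), and sums of them are collapsed using the identity that for every m > 1 the m distinct m-th roots of unity sum to 0, e.g. 1 + exp(2*I*pi/3) + exp(-2*I*pi/3) = 0.)
Hence the multiplicities are chi_2: 1. Dimension check: dim(chi_2)*dim(chi_0) = 1*1 = 1 and sum (mult * dim) = 1*1 = 1.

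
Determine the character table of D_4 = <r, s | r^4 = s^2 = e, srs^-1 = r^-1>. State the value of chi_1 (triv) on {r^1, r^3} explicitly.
Conjugacy classes: {e} of size 1, {r^2} of size 1, {r^1, r^3} of size 2, {s, sr^2, ...} of size 2, {sr, sr^3, ...} of size 2.
Character table:
  irrep \ class              {e} (size 1)  {r^2} (size 1)  {r^1, r^3} (size 2)  {s, sr^2, ...} (size 2)  {sr, sr^3, ...} (size 2)
  chi_1 (triv)               1             1               1                    1                        1                       
  chi_2 (sign: r->1, s->-1)  1             1               1                    -1                       -1                      
  chi_3 (r->-1, s->1)        1             1               -1                   1                        -1                      
  chi_4 (r->-1, s->-1)       1             1               -1                   -1                       1                       
  chi_5 (2d, j=1)            2             -2              0                    0                        0                       

Spot check: chi_1 (triv) on {r^1, r^3} = 1.

Solution. D_4 has order 2*4 = 8 with 5 conjugacy classes, hence 5 irreducibles. Sum of squared dims 1 + 1 + 1 + 1 + 4 = 8 = |G|. Linear characters come from the abelianisation; the 2-dimensional irreps have character r^k -> 2*cos(2*pi*j*k/4), reflections -> 0.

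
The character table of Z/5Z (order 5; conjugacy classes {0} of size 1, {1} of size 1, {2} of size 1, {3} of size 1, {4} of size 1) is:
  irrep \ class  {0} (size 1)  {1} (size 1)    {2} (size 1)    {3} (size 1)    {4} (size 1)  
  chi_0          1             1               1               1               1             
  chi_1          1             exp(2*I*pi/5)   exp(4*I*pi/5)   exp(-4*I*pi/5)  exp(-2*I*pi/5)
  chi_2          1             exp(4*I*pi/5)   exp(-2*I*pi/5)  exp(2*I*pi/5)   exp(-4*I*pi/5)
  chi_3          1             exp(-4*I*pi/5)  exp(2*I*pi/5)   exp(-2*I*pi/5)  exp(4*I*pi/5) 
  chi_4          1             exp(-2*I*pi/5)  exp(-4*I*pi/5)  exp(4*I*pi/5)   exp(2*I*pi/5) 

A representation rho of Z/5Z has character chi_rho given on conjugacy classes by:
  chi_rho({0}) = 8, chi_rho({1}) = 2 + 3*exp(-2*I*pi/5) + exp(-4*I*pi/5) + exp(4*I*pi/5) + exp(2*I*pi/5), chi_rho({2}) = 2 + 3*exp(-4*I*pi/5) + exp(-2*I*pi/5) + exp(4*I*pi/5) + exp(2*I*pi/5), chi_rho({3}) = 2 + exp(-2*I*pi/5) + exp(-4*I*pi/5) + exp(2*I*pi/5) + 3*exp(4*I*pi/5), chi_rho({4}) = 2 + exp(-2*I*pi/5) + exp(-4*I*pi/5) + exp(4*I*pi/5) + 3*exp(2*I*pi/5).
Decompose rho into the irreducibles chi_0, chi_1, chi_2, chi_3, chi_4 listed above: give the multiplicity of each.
Multiplicities: chi_0: 2, chi_1: 1, chi_2: 1, chi_3: 1, chi_4: 3.

Explanation: Use <chi_rho, chi> = (1/|G|) sum_C |C| * chi_rho(C) * conj(chi(C)) with |G| = 5 for each irreducible chi in the table:
  <chi_rho, chi_0> = (1/5)[1*(8)*conj(1) + 1*(2 + 3*exp(-2*I*pi/5) + exp(-4*I*pi/5) + exp(4*I*pi/5) + exp(2*I*pi/5))*conj(1) + 1*(2 + 3*exp(-4*I*pi/5) + exp(-2*I*pi/5) + exp(4*I*pi/5) + exp(2*I*pi/5))*conj(1) + 1*(2 + exp(-2*I*pi/5) + exp(-4*I*pi/5) + exp(2*I*pi/5) + 3*exp(4*I*pi/5))*conj(1) + 1*(2 + exp(-2*I*pi/5) + exp(-4*I*pi/5) + exp(4*I*pi/5) + 3*exp(2*I*pi/5))*conj(1)]
      = (1/5)[(8) + (2 + 3*exp(-2*I*pi/5) + exp(-4*I*pi/5) + exp(4*I*pi/5) + exp(2*I*pi/5)) + (2 + 3*exp(-4*I*pi/5) + exp(-2*I*pi/5) + exp(4*I*pi/5) + exp(2*I*pi/5)) + (2 + exp(-2*I*pi/5) + exp(-4*I*pi/5) + exp(2*I*pi/5) + 3*exp(4*I*pi/5)) + (2 + exp(-2*I*pi/5) + exp(-4*I*pi/5) + exp(4*I*pi/5) + 3*exp(2*I*pi/5))] = 10/5 = 2
  <chi_rho, chi_1> = (1/5)[1*(8)*conj(1) + 1*(2 + 3*exp(-2*I*pi/5) + exp(-4*I*pi/5) + exp(4*I*pi/5) + exp(2*I*pi/5))*conj(exp(2*I*pi/5)) + 1*(2 + 3*exp(-4*I*pi/5) + exp(-2*I*pi/5) + exp(4*I*pi/5) + exp(2*I*pi/5))*conj(exp(4*I*pi/5)) + 1*(2 + exp(-2*I*pi/5) + exp(-4*I*pi/5) + exp(2*I*pi/5) + 3*exp(4*I*pi/5))*conj(exp(-4*I*pi/5)) + 1*(2 + exp(-2*I*pi/5) + exp(-4*I*pi/5) + exp(4*I*pi/5) + 3*exp(2*I*pi/5))*conj(exp(-2*I*pi/5))]
      = (1/5)[(8) + (1 + 2*exp(-2*I*pi/5) + 3*exp(-4*I*pi/5) + exp(4*I*pi/5) + exp(2*I*pi/5)) + (1 + 2*exp(-4*I*pi/5) + exp(-2*I*pi/5) + exp(4*I*pi/5) + 3*exp(2*I*pi/5)) + (1 + 3*exp(-2*I*pi/5) + exp(-4*I*pi/5) + exp(2*I*pi/5) + 2*exp(4*I*pi/5)) + (1 + exp(-2*I*pi/5) + exp(-4*I*pi/5) + 3*exp(4*I*pi/5) + 2*exp(2*I*pi/5))] = 5/5 = 1
  <chi_rho, chi_2> = (1/5)[1*(8)*conj(1) + 1*(2 + 3*exp(-2*I*pi/5) + exp(-4*I*pi/5) + exp(4*I*pi/5) + exp(2*I*pi/5))*conj(exp(4*I*pi/5)) + 1*(2 + 3*exp(-4*I*pi/5) + exp(-2*I*pi/5) + exp(4*I*pi/5) + exp(2*I*pi/5))*conj(exp(-2*I*pi/5)) + 1*(2 + exp(-2*I*pi/5) + exp(-4*I*pi/5) + exp(2*I*pi/5) + 3*exp(4*I*pi/5))*conj(exp(2*I*pi/5)) + 1*(2 + exp(-2*I*pi/5) + exp(-4*I*pi/5) + exp(4*I*pi/5) + 3*exp(2*I*pi/5))*conj(exp(-4*I*pi/5))]
      = (1/5)[(8) + (1 + 2*exp(-4*I*pi/5) + exp(-2*I*pi/5) + exp(2*I*pi/5) + 3*exp(4*I*pi/5)) + (1 + 3*exp(-2*I*pi/5) + exp(-4*I*pi/5) + exp(4*I*pi/5) + 2*exp(2*I*pi/5)) + (1 + 2*exp(-2*I*pi/5) + exp(-4*I*pi/5) + exp(4*I*pi/5) + 3*exp(2*I*pi/5)) + (1 + 3*exp(-4*I*pi/5) + exp(-2*I*pi/5) + exp(2*I*pi/5) + 2*exp(4*I*pi/5))] = 5/5 = 1
  <chi_rho, chi_3> = (1/5)[1*(8)*conj(1) + 1*(2 + 3*exp(-2*I*pi/5) + exp(-4*I*pi/5) + exp(4*I*pi/5) + exp(2*I*pi/5))*conj(exp(-4*I*pi/5)) + 1*(2 + 3*exp(-4*I*pi/5) + exp(-2*I*pi/5) + exp(4*I*pi/5) + exp(2*I*pi/5))*conj(exp(2*I*pi/5)) + 1*(2 + exp(-2*I*pi/5) + exp(-4*I*pi/5) + exp(2*I*pi/5) + 3*exp(4*I*pi/5))*conj(exp(-2*I*pi/5)) + 1*(2 + exp(-2*I*pi/5) + exp(-4*I*pi/5) + exp(4*I*pi/5) + 3*exp(2*I*pi/5))*conj(exp(4*I*pi/5))]
      = (1/5)[(8) + (1 + exp(-2*I*pi/5) + exp(-4*I*pi/5) + 2*exp(4*I*pi/5) + 3*exp(2*I*pi/5)) + (1 + 2*exp(-2*I*pi/5) + exp(-4*I*pi/5) + exp(2*I*pi/5) + 3*exp(4*I*pi/5)) + (1 + 3*exp(-4*I*pi/5) + exp(-2*I*pi/5) + exp(4*I*pi/5) + 2*exp(2*I*pi/5)) + (1 + 3*exp(-2*I*pi/5) + 2*exp(-4*I*pi/5) + exp(4*I*pi/5) + exp(2*I*pi/5))] = 5/5 = 1
  <chi_rho, chi_4> = (1/5)[1*(8)*conj(1) + 1*(2 + 3*exp(-2*I*pi/5) + exp(-4*I*pi/5) + exp(4*I*pi/5) + exp(2*I*pi/5))*conj(exp(-2*I*pi/5)) + 1*(2 + 3*exp(-4*I*pi/5) + exp(-2*I*pi/5) + exp(4*I*pi/5) + exp(2*I*pi/5))*conj(exp(-4*I*pi/5)) + 1*(2 + exp(-2*I*pi/5) + exp(-4*I*pi/5) + exp(2*I*pi/5) + 3*exp(4*I*pi/5))*conj(exp(4*I*pi/5)) + 1*(2 + exp(-2*I*pi/5) + exp(-4*I*pi/5) + exp(4*I*pi/5) + 3*exp(2*I*pi/5))*conj(exp(2*I*pi/5))]
      = (1/5)[(8) + (3 + exp(-2*I*pi/5) + exp(-4*I*pi/5) + exp(4*I*pi/5) + 2*exp(2*I*pi/5)) + (3 + exp(-2*I*pi/5) + exp(-4*I*pi/5) + exp(2*I*pi/5) + 2*exp(4*I*pi/5)) + (3 + 2*exp(-4*I*pi/5) + exp(-2*I*pi/5) + exp(4*I*pi/5) + exp(2*I*pi/5)) + (3 + 2*exp(-2*I*pi/5) + exp(-4*I*pi/5) + exp(4*I*pi/5) + exp(2*I*pi/5))] = 15/5 = 3
(Exp terms are combined using exp(i*s)*conj(exp(i*t)) = exp(i*(s-t)), and sums of them are collapsed using the identity that for every m > 1 the m distinct m-th roots of unity sum to 0, e.g. 1 + exp(2*I*pi/3) + exp(-2*I*pi/3) = 0.)
Dimension check: dim(rho) = sum (mult * dim) = 2*1 + 1*1 + 1*1 + 1*1 + 3*1 = 8 = chi_rho(e) = 8.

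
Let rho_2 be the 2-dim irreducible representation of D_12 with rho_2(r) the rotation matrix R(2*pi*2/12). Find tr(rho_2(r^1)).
chi_{rho_2}(r^1) = 2*cos(2*pi*2*1/12) = 1

Why: rho_2(r^1) is rotation by angle 2*pi*2*1/12, whose trace is 2*cos(2*pi*2*1/12) = 1.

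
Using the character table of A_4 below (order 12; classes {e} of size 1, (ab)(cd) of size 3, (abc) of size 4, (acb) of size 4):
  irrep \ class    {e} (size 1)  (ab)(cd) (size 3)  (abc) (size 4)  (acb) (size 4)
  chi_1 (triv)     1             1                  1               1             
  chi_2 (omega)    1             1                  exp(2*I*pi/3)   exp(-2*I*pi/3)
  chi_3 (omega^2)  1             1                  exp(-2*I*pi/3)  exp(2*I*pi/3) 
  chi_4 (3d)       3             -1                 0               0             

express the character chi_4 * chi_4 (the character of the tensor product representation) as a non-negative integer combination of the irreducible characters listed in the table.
chi_4 tensor chi_4 = chi_1 + chi_2 + chi_3 + 2*chi_4 (all other irreducibles have multiplicity 0).

Justification: The character of a tensor product is the pointwise product (chi_4 * chi_4)(C) = chi_4(C) * chi_4(C):
  {e}: (3)*(3), (ab)(cd): (-1)*(-1), (abc): (0)*(0), (acb): (0)*(0)
so (chi_4 * chi_4) takes values
  {e} -> 9, (ab)(cd) -> 1, (abc) -> 0, (acb) -> 0.
Now take the inner product of this character with each irreducible chi from the table, <chi_4*chi_4, chi> = (1/12) sum_C |C| (chi_4*chi_4)(C) conj(chi(C)):
  <chi_4*chi_4, chi_1> = (1/12)[1*(9)*conj(1) + 3*(1)*conj(1) + 4*(0)*conj(1) + 4*(0)*conj(1)]
      = (1/12)[(9) + (3) + (0) + (0)] = 12/12 = 1
  <chi_4*chi_4, chi_2> = (1/12)[1*(9)*conj(1) + 3*(1)*conj(1) + 4*(0)*conj(exp(2*I*pi/3)) + 4*(0)*conj(exp(-2*I*pi/3))]
      = (1/12)[(9) + (3) + (0) + (0)] = 12/12 = 1
  <chi_4*chi_4, chi_3> = (1/12)[1*(9)*conj(1) + 3*(1)*conj(1) + 4*(0)*conj(exp(-2*I*pi/3)) + 4*(0)*conj(exp(2*I*pi/3))]
      = (1/12)[(9) + (3) + (0) + (0)] = 12/12 = 1
  <chi_4*chi_4, chi_4> = (1/12)[1*(9)*conj(3) + 3*(1)*conj(-1) + 4*(0)*conj(0) + 4*(0)*conj(0)]
      = (1/12)[(27) + (-3) + (0) + (0)] = 24/12 = 2
(Exp terms are combined using exp(i*s)*conj(exp(i*t)) = exp(i*(s-t)), and sums of them are collapsed using the identity that for every m > 1 the m distinct m-th roots of unity sum to 0, e.g. 1 + exp(2*I*pi/3) + exp(-2*I*pi/3) = 0.)
Hence the multiplicities are chi_1: 1, chi_2: 1, chi_3: 1, chi_4: 2. Dimension check: dim(chi_4)*dim(chi_4) = 3*3 = 9 and sum (mult * dim) = 1*1 + 1*1 + 1*1 + 2*3 = 9.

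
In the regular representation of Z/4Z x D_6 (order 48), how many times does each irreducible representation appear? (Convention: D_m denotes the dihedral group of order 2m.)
Each irreducible V_i of dimension d_i appears with multiplicity d_i, i.e. rho_reg = (direct sum over all irreducibles V_i) d_i V_i. The irreducible dimensions for Z/4Z x D_6 are 1, 1, 1, 1, 1, 1, 1, 1, 1, 1, 1, 1, 1, 1, 1, 1, 2, 2, 2, 2, 2, 2, 2, 2: 16 irreducibles of dimension 1, each with multiplicity 1; 8 irreducibles of dimension 2, each with multiplicity 2. Total dimension 16*1*1 + 8*2*2 = 48 = |G|.

General theorem: in the regular representation of a finite group G, each irreducible appears with multiplicity equal to its dimension. Check: dim(rho_reg) = sum d_i^2 = 1 + 1 + 1 + 1 + 1 + 1 + 1 + 1 + 1 + 1 + 1 + 1 + 1 + 1 + 1 + 1 + 4 + 4 + 4 + 4 + 4 + 4 + 4 + 4 = 48 = |G|.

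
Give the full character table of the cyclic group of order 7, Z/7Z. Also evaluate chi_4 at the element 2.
Character table of Z/7Z (irreps indexed chi_0,...,chi_6 with chi_k(m) = zeta_7^(k*m), zeta_7 = exp(2*pi*i/7)):
  irrep \ class  {0} (size 1)  {1} (size 1)    {2} (size 1)    {3} (size 1)    {4} (size 1)    {5} (size 1)    {6} (size 1)  
  chi_0          1             1               1               1               1               1               1             
  chi_1          1             exp(2*I*pi/7)   exp(4*I*pi/7)   exp(6*I*pi/7)   exp(-6*I*pi/7)  exp(-4*I*pi/7)  exp(-2*I*pi/7)
  chi_2          1             exp(4*I*pi/7)   exp(-6*I*pi/7)  exp(-2*I*pi/7)  exp(2*I*pi/7)   exp(6*I*pi/7)   exp(-4*I*pi/7)
  chi_3          1             exp(6*I*pi/7)   exp(-2*I*pi/7)  exp(4*I*pi/7)   exp(-4*I*pi/7)  exp(2*I*pi/7)   exp(-6*I*pi/7)
  chi_4          1             exp(-6*I*pi/7)  exp(2*I*pi/7)   exp(-4*I*pi/7)  exp(4*I*pi/7)   exp(-2*I*pi/7)  exp(6*I*pi/7) 
  chi_5          1             exp(-4*I*pi/7)  exp(6*I*pi/7)   exp(2*I*pi/7)   exp(-2*I*pi/7)  exp(-6*I*pi/7)  exp(4*I*pi/7) 
  chi_6          1             exp(-2*I*pi/7)  exp(-4*I*pi/7)  exp(-6*I*pi/7)  exp(6*I*pi/7)   exp(4*I*pi/7)   exp(2*I*pi/7) 

Spot check: chi_4(2) = zeta_7^(4*2) = zeta_7^8 = exp(2*I*pi/7).

Working: Z/7Z is abelian, so all 7 irreducible complex representations are 1-dimensional. They are given by chi_k(m) = zeta_7^(k*m) for k = 0,...,6. Row orthogonality: sum_m chi_k(m) conj(chi_l(m)) = 7 * [k = l].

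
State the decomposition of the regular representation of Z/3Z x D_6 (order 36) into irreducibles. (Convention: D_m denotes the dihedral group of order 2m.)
Each irreducible V_i of dimension d_i appears with multiplicity d_i, i.e. rho_reg = (direct sum over all irreducibles V_i) d_i V_i. The irreducible dimensions for Z/3Z x D_6 are 1, 1, 1, 1, 1, 1, 1, 1, 1, 1, 1, 1, 2, 2, 2, 2, 2, 2: 12 irreducibles of dimension 1, each with multiplicity 1; 6 irreducibles of dimension 2, each with multiplicity 2. Total dimension 12*1*1 + 6*2*2 = 36 = |G|.

Reasoning: General theorem: in the regular representation of a finite group G, each irreducible appears with multiplicity equal to its dimension. Check: dim(rho_reg) = sum d_i^2 = 1 + 1 + 1 + 1 + 1 + 1 + 1 + 1 + 1 + 1 + 1 + 1 + 4 + 4 + 4 + 4 + 4 + 4 = 36 = |G|.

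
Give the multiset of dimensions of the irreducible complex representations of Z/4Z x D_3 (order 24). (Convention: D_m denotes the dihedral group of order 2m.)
Dimensions: 1, 1, 1, 1, 1, 1, 1, 1, 2, 2, 2, 2

Explanation: There are 12 irreducibles (= number of conjugacy classes). Their dimensions d_i satisfy sum d_i^2 = |G| = 24: 1 + 1 + 1 + 1 + 1 + 1 + 1 + 1 + 4 + 4 + 4 + 4 = 24. (For the product with Z/4Z: each of the 4 1-dim characters of Z/4Z tensors with each irrep of D_3, giving 4 copies of each D_3-dimension.)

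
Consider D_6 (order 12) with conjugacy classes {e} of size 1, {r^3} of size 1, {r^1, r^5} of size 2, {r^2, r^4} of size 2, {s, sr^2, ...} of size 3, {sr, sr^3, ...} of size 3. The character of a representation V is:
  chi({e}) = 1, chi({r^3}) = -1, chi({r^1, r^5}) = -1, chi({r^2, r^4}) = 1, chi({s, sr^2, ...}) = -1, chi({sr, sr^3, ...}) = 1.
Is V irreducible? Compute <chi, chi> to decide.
Irreducible: <chi, chi> = 1.

Why: <chi, chi> = (1/|G|) sum_C |C| * |chi(C)|^2 = (1/12)[1*|1|^2 + 1*|-1|^2 + 2*|-1|^2 + 2*|1|^2 + 3*|-1|^2 + 3*|1|^2]
  = (1/12)[(1) + (1) + (2) + (2) + (3) + (3)] = 12/12 = 1.
A character is irreducible iff <chi, chi> = 1, so this representation is irreducible.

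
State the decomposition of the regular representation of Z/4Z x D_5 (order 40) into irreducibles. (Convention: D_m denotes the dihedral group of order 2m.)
Each irreducible V_i of dimension d_i appears with multiplicity d_i, i.e. rho_reg = (direct sum over all irreducibles V_i) d_i V_i. The irreducible dimensions for Z/4Z x D_5 are 1, 1, 1, 1, 1, 1, 1, 1, 2, 2, 2, 2, 2, 2, 2, 2: 8 irreducibles of dimension 1, each with multiplicity 1; 8 irreducibles of dimension 2, each with multiplicity 2. Total dimension 8*1*1 + 8*2*2 = 40 = |G|.

Details: General theorem: in the regular representation of a finite group G, each irreducible appears with multiplicity equal to its dimension. Check: dim(rho_reg) = sum d_i^2 = 1 + 1 + 1 + 1 + 1 + 1 + 1 + 1 + 4 + 4 + 4 + 4 + 4 + 4 + 4 + 4 = 40 = |G|.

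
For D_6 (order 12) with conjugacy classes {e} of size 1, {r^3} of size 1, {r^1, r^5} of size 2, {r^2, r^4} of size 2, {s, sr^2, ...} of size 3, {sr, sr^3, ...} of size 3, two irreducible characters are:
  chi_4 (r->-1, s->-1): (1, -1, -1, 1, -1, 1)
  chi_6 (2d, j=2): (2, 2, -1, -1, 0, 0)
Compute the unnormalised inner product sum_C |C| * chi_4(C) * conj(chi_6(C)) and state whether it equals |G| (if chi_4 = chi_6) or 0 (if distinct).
Sum = 0; so <chi_4, chi_6> = 0 (distinct irreducibles are orthogonal).

Compute term by term over conjugacy classes (|C| * chi_4(C) * conj(chi_6(C))):
  1*(1)*conj(2) + 1*(-1)*conj(2) + 2*(-1)*conj(-1) + 2*(1)*conj(-1) + 3*(-1)*conj(0) + 3*(1)*conj(0)
  = (2) + (-2) + (2) + (-2) + (0) + (0)
  = 0.
Dividing by |G| = 12 gives 0/12 = 0, matching the row-orthogonality relation <chi_4, chi_6> = [chi_4 = chi_6].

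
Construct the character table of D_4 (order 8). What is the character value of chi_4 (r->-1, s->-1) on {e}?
Conjugacy classes: {e} of size 1, {r^2} of size 1, {r^1, r^3} of size 2, {s, sr^2, ...} of size 2, {sr, sr^3, ...} of size 2.
Character table:
  irrep \ class              {e} (size 1)  {r^2} (size 1)  {r^1, r^3} (size 2)  {s, sr^2, ...} (size 2)  {sr, sr^3, ...} (size 2)
  chi_1 (triv)               1             1               1                    1                        1                       
  chi_2 (sign: r->1, s->-1)  1             1               1                    -1                       -1                      
  chi_3 (r->-1, s->1)        1             1               -1                   1                        -1                      
  chi_4 (r->-1, s->-1)       1             1               -1                   -1                       1                       
  chi_5 (2d, j=1)            2             -2              0                    0                        0                       

Spot check: chi_4 (r->-1, s->-1) on {e} = 1.

Explanation: D_4 has order 2*4 = 8 with 5 conjugacy classes, hence 5 irreducibles. Sum of squared dims 1 + 1 + 1 + 1 + 4 = 8 = |G|. Linear characters come from the abelianisation; the 2-dimensional irreps have character r^k -> 2*cos(2*pi*j*k/4), reflections -> 0.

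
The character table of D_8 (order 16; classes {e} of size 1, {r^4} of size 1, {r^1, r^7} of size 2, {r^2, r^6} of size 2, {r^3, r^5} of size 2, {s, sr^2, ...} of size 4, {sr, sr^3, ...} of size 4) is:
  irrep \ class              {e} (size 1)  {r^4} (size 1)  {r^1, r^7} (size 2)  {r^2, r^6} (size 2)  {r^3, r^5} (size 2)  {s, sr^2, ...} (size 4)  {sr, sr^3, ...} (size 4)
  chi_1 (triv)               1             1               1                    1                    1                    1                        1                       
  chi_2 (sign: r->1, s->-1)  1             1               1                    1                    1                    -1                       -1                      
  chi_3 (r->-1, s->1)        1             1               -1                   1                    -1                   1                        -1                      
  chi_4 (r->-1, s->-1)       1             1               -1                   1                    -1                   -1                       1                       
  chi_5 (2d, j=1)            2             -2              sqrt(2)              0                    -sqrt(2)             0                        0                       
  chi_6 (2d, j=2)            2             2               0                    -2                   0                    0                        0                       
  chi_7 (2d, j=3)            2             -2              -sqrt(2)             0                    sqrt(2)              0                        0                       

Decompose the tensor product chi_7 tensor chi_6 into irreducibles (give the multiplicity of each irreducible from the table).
chi_7 tensor chi_6 = chi_5 + chi_7 (all other irreducibles have multiplicity 0).

Solution. The character of a tensor product is the pointwise product (chi_7 * chi_6)(C) = chi_7(C) * chi_6(C):
  {e}: (2)*(2), {r^4}: (-2)*(2), {r^1, r^7}: (-sqrt(2))*(0), {r^2, r^6}: (0)*(-2), {r^3, r^5}: (sqrt(2))*(0), {s, sr^2, ...}: (0)*(0), {sr, sr^3, ...}: (0)*(0)
so (chi_7 * chi_6) takes values
  {e} -> 4, {r^4} -> -4, {r^1, r^7} -> 0, {r^2, r^6} -> 0, {r^3, r^5} -> 0, {s, sr^2, ...} -> 0, {sr, sr^3, ...} -> 0.
Now take the inner product of this character with each irreducible chi from the table, <chi_7*chi_6, chi> = (1/16) sum_C |C| (chi_7*chi_6)(C) conj(chi(C)):
  <chi_7*chi_6, chi_1> = (1/16)[1*(4)*conj(1) + 1*(-4)*conj(1) + 2*(0)*conj(1) + 2*(0)*conj(1) + 2*(0)*conj(1) + 4*(0)*conj(1) + 4*(0)*conj(1)]
      = (1/16)[(4) + (-4) + (0) + (0) + (0) + (0) + (0)] = 0/16 = 0
  <chi_7*chi_6, chi_2> = (1/16)[1*(4)*conj(1) + 1*(-4)*conj(1) + 2*(0)*conj(1) + 2*(0)*conj(1) + 2*(0)*conj(1) + 4*(0)*conj(-1) + 4*(0)*conj(-1)]
      = (1/16)[(4) + (-4) + (0) + (0) + (0) + (0) + (0)] = 0/16 = 0
  <chi_7*chi_6, chi_3> = (1/16)[1*(4)*conj(1) + 1*(-4)*conj(1) + 2*(0)*conj(-1) + 2*(0)*conj(1) + 2*(0)*conj(-1) + 4*(0)*conj(1) + 4*(0)*conj(-1)]
      = (1/16)[(4) + (-4) + (0) + (0) + (0) + (0) + (0)] = 0/16 = 0
  <chi_7*chi_6, chi_4> = (1/16)[1*(4)*conj(1) + 1*(-4)*conj(1) + 2*(0)*conj(-1) + 2*(0)*conj(1) + 2*(0)*conj(-1) + 4*(0)*conj(-1) + 4*(0)*conj(1)]
      = (1/16)[(4) + (-4) + (0) + (0) + (0) + (0) + (0)] = 0/16 = 0
  <chi_7*chi_6, chi_5> = (1/16)[1*(4)*conj(2) + 1*(-4)*conj(-2) + 2*(0)*conj(sqrt(2)) + 2*(0)*conj(0) + 2*(0)*conj(-sqrt(2)) + 4*(0)*conj(0) + 4*(0)*conj(0)]
      = (1/16)[(8) + (8) + (0) + (0) + (0) + (0) + (0)] = 16/16 = 1
  <chi_7*chi_6, chi_6> = (1/16)[1*(4)*conj(2) + 1*(-4)*conj(2) + 2*(0)*conj(0) + 2*(0)*conj(-2) + 2*(0)*conj(0) + 4*(0)*conj(0) + 4*(0)*conj(0)]
      = (1/16)[(8) + (-8) + (0) + (0) + (0) + (0) + (0)] = 0/16 = 0
  <chi_7*chi_6, chi_7> = (1/16)[1*(4)*conj(2) + 1*(-4)*conj(-2) + 2*(0)*conj(-sqrt(2)) + 2*(0)*conj(0) + 2*(0)*conj(sqrt(2)) + 4*(0)*conj(0) + 4*(0)*conj(0)]
      = (1/16)[(8) + (8) + (0) + (0) + (0) + (0) + (0)] = 16/16 = 1
Hence the multiplicities are chi_5: 1, chi_7: 1. Dimension check: dim(chi_7)*dim(chi_6) = 2*2 = 4 and sum (mult * dim) = 1*2 + 1*2 = 4.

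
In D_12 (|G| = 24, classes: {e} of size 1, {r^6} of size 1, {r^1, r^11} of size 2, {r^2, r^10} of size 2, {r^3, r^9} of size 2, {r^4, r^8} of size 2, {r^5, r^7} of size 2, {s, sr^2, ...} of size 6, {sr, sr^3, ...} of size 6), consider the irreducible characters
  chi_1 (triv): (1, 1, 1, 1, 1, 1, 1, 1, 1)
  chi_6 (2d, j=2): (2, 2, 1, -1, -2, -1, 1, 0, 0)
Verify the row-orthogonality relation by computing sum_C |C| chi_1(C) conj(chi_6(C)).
Sum = 0; so <chi_1, chi_6> = 0 (distinct irreducibles are orthogonal).

Justification: Compute term by term over conjugacy classes (|C| * chi_1(C) * conj(chi_6(C))):
  1*(1)*conj(2) + 1*(1)*conj(2) + 2*(1)*conj(1) + 2*(1)*conj(-1) + 2*(1)*conj(-2) + 2*(1)*conj(-1) + 2*(1)*conj(1) + 6*(1)*conj(0) + 6*(1)*conj(0)
  = (2) + (2) + (2) + (-2) + (-4) + (-2) + (2) + (0) + (0)
  = 0.
Dividing by |G| = 24 gives 0/24 = 0, matching the row-orthogonality relation <chi_1, chi_6> = [chi_1 = chi_6].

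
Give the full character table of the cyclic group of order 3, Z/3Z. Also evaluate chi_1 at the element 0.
Character table of Z/3Z (irreps indexed chi_0,...,chi_2 with chi_k(m) = zeta_3^(k*m), zeta_3 = exp(2*pi*i/3)):
  irrep \ class  {0} (size 1)  {1} (size 1)    {2} (size 1)  
  chi_0          1             1               1             
  chi_1          1             exp(2*I*pi/3)   exp(-2*I*pi/3)
  chi_2          1             exp(-2*I*pi/3)  exp(2*I*pi/3) 

Spot check: chi_1(0) = zeta_3^(1*0) = zeta_3^0 = 1.

Argument: Z/3Z is abelian, so all 3 irreducible complex representations are 1-dimensional. They are given by chi_k(m) = zeta_3^(k*m) for k = 0,...,2. Row orthogonality: sum_m chi_k(m) conj(chi_l(m)) = 3 * [k = l].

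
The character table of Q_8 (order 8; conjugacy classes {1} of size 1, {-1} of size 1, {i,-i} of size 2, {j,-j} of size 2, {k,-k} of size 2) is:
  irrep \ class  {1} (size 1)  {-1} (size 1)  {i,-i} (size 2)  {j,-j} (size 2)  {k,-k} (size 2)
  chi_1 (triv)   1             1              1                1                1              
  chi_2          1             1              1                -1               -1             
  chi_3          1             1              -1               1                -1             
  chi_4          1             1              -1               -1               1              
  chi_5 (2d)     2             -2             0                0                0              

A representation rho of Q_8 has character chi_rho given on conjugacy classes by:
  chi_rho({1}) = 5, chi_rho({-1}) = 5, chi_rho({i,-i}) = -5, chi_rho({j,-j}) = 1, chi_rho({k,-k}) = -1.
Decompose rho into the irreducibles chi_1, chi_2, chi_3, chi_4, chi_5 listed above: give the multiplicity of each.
Multiplicities: chi_1: 0, chi_2: 0, chi_3: 3, chi_4: 2, chi_5: 0.

Proof sketch: Use <chi_rho, chi> = (1/|G|) sum_C |C| * chi_rho(C) * conj(chi(C)) with |G| = 8 for each irreducible chi in the table:
  <chi_rho, chi_1> = (1/8)[1*(5)*conj(1) + 1*(5)*conj(1) + 2*(-5)*conj(1) + 2*(1)*conj(1) + 2*(-1)*conj(1)]
      = (1/8)[(5) + (5) + (-10) + (2) + (-2)] = 0/8 = 0
  <chi_rho, chi_2> = (1/8)[1*(5)*conj(1) + 1*(5)*conj(1) + 2*(-5)*conj(1) + 2*(1)*conj(-1) + 2*(-1)*conj(-1)]
      = (1/8)[(5) + (5) + (-10) + (-2) + (2)] = 0/8 = 0
  <chi_rho, chi_3> = (1/8)[1*(5)*conj(1) + 1*(5)*conj(1) + 2*(-5)*conj(-1) + 2*(1)*conj(1) + 2*(-1)*conj(-1)]
      = (1/8)[(5) + (5) + (10) + (2) + (2)] = 24/8 = 3
  <chi_rho, chi_4> = (1/8)[1*(5)*conj(1) + 1*(5)*conj(1) + 2*(-5)*conj(-1) + 2*(1)*conj(-1) + 2*(-1)*conj(1)]
      = (1/8)[(5) + (5) + (10) + (-2) + (-2)] = 16/8 = 2
  <chi_rho, chi_5> = (1/8)[1*(5)*conj(2) + 1*(5)*conj(-2) + 2*(-5)*conj(0) + 2*(1)*conj(0) + 2*(-1)*conj(0)]
      = (1/8)[(10) + (-10) + (0) + (0) + (0)] = 0/8 = 0
Dimension check: dim(rho) = sum (mult * dim) = 0*1 + 0*1 + 3*1 + 2*1 + 0*2 = 5 = chi_rho(e) = 5.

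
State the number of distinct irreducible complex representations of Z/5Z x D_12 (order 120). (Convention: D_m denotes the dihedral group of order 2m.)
45

Explanation: The number of irreducible complex representations of a finite group equals its number of conjugacy classes. For a direct product, #classes(G x H) = #classes(G) * #classes(H). Z/5Z has 5 classes (abelian), D_12 has 9 classes, so 5 * 9 = 45, so Z/5Z x D_12 (order 120) has exactly 45 irreducible complex representations.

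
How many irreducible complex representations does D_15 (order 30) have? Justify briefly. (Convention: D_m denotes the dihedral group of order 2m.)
9

Argument: The number of irreducible complex representations of a finite group equals its number of conjugacy classes. D_15 has 9 conjugacy classes ((n+3)/2 for n odd), so D_15 (order 30) has exactly 9 irreducible complex representations.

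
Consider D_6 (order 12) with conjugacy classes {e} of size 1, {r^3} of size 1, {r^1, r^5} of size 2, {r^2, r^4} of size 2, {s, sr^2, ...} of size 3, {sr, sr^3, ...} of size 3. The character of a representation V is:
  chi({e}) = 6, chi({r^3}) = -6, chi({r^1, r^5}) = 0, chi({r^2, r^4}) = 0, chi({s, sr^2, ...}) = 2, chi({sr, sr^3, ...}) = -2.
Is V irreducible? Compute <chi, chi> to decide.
Not irreducible (reducible): <chi, chi> = 8 > 1.

Details: <chi, chi> = (1/|G|) sum_C |C| * |chi(C)|^2 = (1/12)[1*|6|^2 + 1*|-6|^2 + 2*|0|^2 + 2*|0|^2 + 3*|2|^2 + 3*|-2|^2]
  = (1/12)[(36) + (36) + (0) + (0) + (12) + (12)] = 96/12 = 8.
A character is irreducible iff <chi, chi> = 1, so this representation is reducible.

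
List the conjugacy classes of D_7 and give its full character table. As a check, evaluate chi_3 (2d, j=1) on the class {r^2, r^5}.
Conjugacy classes: {e} of size 1, {r^1, r^6} of size 2, {r^2, r^5} of size 2, {r^3, r^4} of size 2, {s, sr, ..., sr^6} of size 7.
Character table:
  irrep \ class              {e} (size 1)  {r^1, r^6} (size 2)  {r^2, r^5} (size 2)  {r^3, r^4} (size 2)  {s, sr, ..., sr^6} (size 7)
  chi_1 (triv)               1             1                    1                    1                    1                          
  chi_2 (sign: r->1, s->-1)  1             1                    1                    1                    -1                         
  chi_3 (2d, j=1)            2             2*cos(2*pi/7)        -2*cos(3*pi/7)       -2*cos(pi/7)         0                          
  chi_4 (2d, j=2)            2             -2*cos(3*pi/7)       -2*cos(pi/7)         2*cos(2*pi/7)        0                          
  chi_5 (2d, j=3)            2             -2*cos(pi/7)         2*cos(2*pi/7)        -2*cos(3*pi/7)       0                          

Spot check: chi_3 (2d, j=1) on {r^2, r^5} = -2*cos(3*pi/7).

Details: D_7 has order 2*7 = 14 with 5 conjugacy classes, hence 5 irreducibles. Sum of squared dims 1 + 1 + 4 + 4 + 4 = 14 = |G|. Linear characters come from the abelianisation; the 2-dimensional irreps have character r^k -> 2*cos(2*pi*j*k/7), reflections -> 0.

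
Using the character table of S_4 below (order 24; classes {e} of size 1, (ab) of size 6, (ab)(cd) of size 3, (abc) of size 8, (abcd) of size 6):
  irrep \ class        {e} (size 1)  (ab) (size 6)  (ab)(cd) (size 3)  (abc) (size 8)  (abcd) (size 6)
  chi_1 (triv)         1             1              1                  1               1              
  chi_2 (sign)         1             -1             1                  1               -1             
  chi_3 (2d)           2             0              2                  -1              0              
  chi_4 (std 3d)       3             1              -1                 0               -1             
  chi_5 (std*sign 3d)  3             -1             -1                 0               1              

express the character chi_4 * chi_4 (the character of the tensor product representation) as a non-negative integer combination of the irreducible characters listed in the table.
chi_4 tensor chi_4 = chi_1 + chi_3 + chi_4 + chi_5 (all other irreducibles have multiplicity 0).

Argument: The character of a tensor product is the pointwise product (chi_4 * chi_4)(C) = chi_4(C) * chi_4(C):
  {e}: (3)*(3), (ab): (1)*(1), (ab)(cd): (-1)*(-1), (abc): (0)*(0), (abcd): (-1)*(-1)
so (chi_4 * chi_4) takes values
  {e} -> 9, (ab) -> 1, (ab)(cd) -> 1, (abc) -> 0, (abcd) -> 1.
Now take the inner product of this character with each irreducible chi from the table, <chi_4*chi_4, chi> = (1/24) sum_C |C| (chi_4*chi_4)(C) conj(chi(C)):
  <chi_4*chi_4, chi_1> = (1/24)[1*(9)*conj(1) + 6*(1)*conj(1) + 3*(1)*conj(1) + 8*(0)*conj(1) + 6*(1)*conj(1)]
      = (1/24)[(9) + (6) + (3) + (0) + (6)] = 24/24 = 1
  <chi_4*chi_4, chi_2> = (1/24)[1*(9)*conj(1) + 6*(1)*conj(-1) + 3*(1)*conj(1) + 8*(0)*conj(1) + 6*(1)*conj(-1)]
      = (1/24)[(9) + (-6) + (3) + (0) + (-6)] = 0/24 = 0
  <chi_4*chi_4, chi_3> = (1/24)[1*(9)*conj(2) + 6*(1)*conj(0) + 3*(1)*conj(2) + 8*(0)*conj(-1) + 6*(1)*conj(0)]
      = (1/24)[(18) + (0) + (6) + (0) + (0)] = 24/24 = 1
  <chi_4*chi_4, chi_4> = (1/24)[1*(9)*conj(3) + 6*(1)*conj(1) + 3*(1)*conj(-1) + 8*(0)*conj(0) + 6*(1)*conj(-1)]
      = (1/24)[(27) + (6) + (-3) + (0) + (-6)] = 24/24 = 1
  <chi_4*chi_4, chi_5> = (1/24)[1*(9)*conj(3) + 6*(1)*conj(-1) + 3*(1)*conj(-1) + 8*(0)*conj(0) + 6*(1)*conj(1)]
      = (1/24)[(27) + (-6) + (-3) + (0) + (6)] = 24/24 = 1
Hence the multiplicities are chi_1: 1, chi_3: 1, chi_4: 1, chi_5: 1. Dimension check: dim(chi_4)*dim(chi_4) = 3*3 = 9 and sum (mult * dim) = 1*1 + 1*2 + 1*3 + 1*3 = 9.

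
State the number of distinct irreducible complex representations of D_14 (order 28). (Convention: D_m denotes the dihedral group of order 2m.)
10

Explanation: The number of irreducible complex representations of a finite group equals its number of conjugacy classes. D_14 has 10 conjugacy classes (n/2 + 3 for n even), so D_14 (order 28) has exactly 10 irreducible complex representations.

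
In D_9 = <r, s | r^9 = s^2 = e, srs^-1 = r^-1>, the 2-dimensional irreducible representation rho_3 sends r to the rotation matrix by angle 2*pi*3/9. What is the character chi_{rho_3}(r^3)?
chi_{rho_3}(r^3) = 2*cos(2*pi*3*3/9) = 2

Justification: rho_3(r^3) is rotation by angle 2*pi*3*3/9, whose trace is 2*cos(2*pi*3*3/9) = 2.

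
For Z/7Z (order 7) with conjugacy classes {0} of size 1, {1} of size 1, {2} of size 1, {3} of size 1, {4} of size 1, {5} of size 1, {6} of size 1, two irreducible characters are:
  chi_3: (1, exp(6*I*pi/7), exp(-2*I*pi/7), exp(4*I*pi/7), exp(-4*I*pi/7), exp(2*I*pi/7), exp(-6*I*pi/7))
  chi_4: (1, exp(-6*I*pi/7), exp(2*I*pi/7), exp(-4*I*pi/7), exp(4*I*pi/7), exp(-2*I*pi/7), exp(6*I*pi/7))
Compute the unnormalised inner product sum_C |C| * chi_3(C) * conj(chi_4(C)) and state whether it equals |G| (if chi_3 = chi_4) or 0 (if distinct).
Sum = 0; so <chi_3, chi_4> = 0 (distinct irreducibles are orthogonal).

Justification: Compute term by term over conjugacy classes (|C| * chi_3(C) * conj(chi_4(C))):
  1*(1)*conj(1) + 1*(exp(6*I*pi/7))*conj(exp(-6*I*pi/7)) + 1*(exp(-2*I*pi/7))*conj(exp(2*I*pi/7)) + 1*(exp(4*I*pi/7))*conj(exp(-4*I*pi/7)) + 1*(exp(-4*I*pi/7))*conj(exp(4*I*pi/7)) + 1*(exp(2*I*pi/7))*conj(exp(-2*I*pi/7)) + 1*(exp(-6*I*pi/7))*conj(exp(6*I*pi/7))
  = (1) + (exp(-2*I*pi/7)) + (exp(-4*I*pi/7)) + (exp(-6*I*pi/7)) + (exp(6*I*pi/7)) + (exp(4*I*pi/7)) + (exp(2*I*pi/7))
  = 0.
(Exp terms are combined using exp(i*s)*conj(exp(i*t)) = exp(i*(s-t)), and sums of them are collapsed using the identity that for every m > 1 the m distinct m-th roots of unity sum to 0, e.g. 1 + exp(2*I*pi/3) + exp(-2*I*pi/3) = 0.)
Dividing by |G| = 7 gives 0/7 = 0, matching the row-orthogonality relation <chi_3, chi_4> = [chi_3 = chi_4].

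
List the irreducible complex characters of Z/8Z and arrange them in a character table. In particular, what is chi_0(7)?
Character table of Z/8Z (irreps indexed chi_0,...,chi_7 with chi_k(m) = zeta_8^(k*m), zeta_8 = exp(2*pi*i/8)):
  irrep \ class  {0} (size 1)  {1} (size 1)    {2} (size 1)  {3} (size 1)    {4} (size 1)  {5} (size 1)    {6} (size 1)  {7} (size 1)  
  chi_0          1             1               1             1               1             1               1             1             
  chi_1          1             exp(I*pi/4)     I             exp(3*I*pi/4)   -1            exp(-3*I*pi/4)  -I            exp(-I*pi/4)  
  chi_2          1             I               -1            -I              1             I               -1            -I            
  chi_3          1             exp(3*I*pi/4)   -I            exp(I*pi/4)     -1            exp(-I*pi/4)    I             exp(-3*I*pi/4)
  chi_4          1             -1              1             -1              1             -1              1             -1            
  chi_5          1             exp(-3*I*pi/4)  I             exp(-I*pi/4)    -1            exp(I*pi/4)     -I            exp(3*I*pi/4) 
  chi_6          1             -I              -1            I               1             -I              -1            I             
  chi_7          1             exp(-I*pi/4)    -I            exp(-3*I*pi/4)  -1            exp(3*I*pi/4)   I             exp(I*pi/4)   

Spot check: chi_0(7) = zeta_8^(0*7) = zeta_8^0 = 1.

Derivation: Z/8Z is abelian, so all 8 irreducible complex representations are 1-dimensional. They are given by chi_k(m) = zeta_8^(k*m) for k = 0,...,7. Row orthogonality: sum_m chi_k(m) conj(chi_l(m)) = 8 * [k = l].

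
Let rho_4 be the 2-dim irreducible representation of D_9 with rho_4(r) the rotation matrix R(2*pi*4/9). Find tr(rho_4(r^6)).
chi_{rho_4}(r^6) = 2*cos(2*pi*4*6/9) = -1

rho_4(r^6) is rotation by angle 2*pi*4*6/9, whose trace is 2*cos(2*pi*4*6/9) = -1.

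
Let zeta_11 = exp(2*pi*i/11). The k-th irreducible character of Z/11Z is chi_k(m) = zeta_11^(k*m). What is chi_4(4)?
chi_4(4) = zeta_11^16 = exp(10*I*pi/11)

Reasoning: chi_4(4) = zeta_11^(4*4) = zeta_11^16. Since zeta_11^11 = 1, this equals zeta_11^5 = exp(2*pi*i*5/11) = exp(10*I*pi/11).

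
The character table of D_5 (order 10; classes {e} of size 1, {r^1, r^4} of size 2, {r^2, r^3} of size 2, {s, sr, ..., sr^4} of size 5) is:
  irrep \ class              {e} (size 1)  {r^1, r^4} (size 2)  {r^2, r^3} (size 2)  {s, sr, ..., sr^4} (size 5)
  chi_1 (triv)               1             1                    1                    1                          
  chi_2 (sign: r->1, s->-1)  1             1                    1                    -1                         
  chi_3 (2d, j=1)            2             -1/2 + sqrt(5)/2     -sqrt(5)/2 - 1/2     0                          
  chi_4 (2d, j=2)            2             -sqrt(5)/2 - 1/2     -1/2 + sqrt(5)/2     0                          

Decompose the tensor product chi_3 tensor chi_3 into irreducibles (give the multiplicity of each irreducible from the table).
chi_3 tensor chi_3 = chi_1 + chi_2 + chi_4 (all other irreducibles have multiplicity 0).

The character of a tensor product is the pointwise product (chi_3 * chi_3)(C) = chi_3(C) * chi_3(C):
  {e}: (2)*(2), {r^1, r^4}: (-1/2 + sqrt(5)/2)*(-1/2 + sqrt(5)/2), {r^2, r^3}: (-sqrt(5)/2 - 1/2)*(-sqrt(5)/2 - 1/2), {s, sr, ..., sr^4}: (0)*(0)
so (chi_3 * chi_3) takes values
  {e} -> 4, {r^1, r^4} -> 3/2 - sqrt(5)/2, {r^2, r^3} -> sqrt(5)/2 + 3/2, {s, sr, ..., sr^4} -> 0.
Now take the inner product of this character with each irreducible chi from the table, <chi_3*chi_3, chi> = (1/10) sum_C |C| (chi_3*chi_3)(C) conj(chi(C)):
  <chi_3*chi_3, chi_1> = (1/10)[1*(4)*conj(1) + 2*(3/2 - sqrt(5)/2)*conj(1) + 2*(sqrt(5)/2 + 3/2)*conj(1) + 5*(0)*conj(1)]
      = (1/10)[(4) + (3 - sqrt(5)) + (sqrt(5) + 3) + (0)] = 10/10 = 1
  <chi_3*chi_3, chi_2> = (1/10)[1*(4)*conj(1) + 2*(3/2 - sqrt(5)/2)*conj(1) + 2*(sqrt(5)/2 + 3/2)*conj(1) + 5*(0)*conj(-1)]
      = (1/10)[(4) + (3 - sqrt(5)) + (sqrt(5) + 3) + (0)] = 10/10 = 1
  <chi_3*chi_3, chi_3> = (1/10)[1*(4)*conj(2) + 2*(3/2 - sqrt(5)/2)*conj(-1/2 + sqrt(5)/2) + 2*(sqrt(5)/2 + 3/2)*conj(-sqrt(5)/2 - 1/2) + 5*(0)*conj(0)]
      = (1/10)[(8) + (-4 + 2*sqrt(5)) + (-2*sqrt(5) - 4) + (0)] = 0/10 = 0
  <chi_3*chi_3, chi_4> = (1/10)[1*(4)*conj(2) + 2*(3/2 - sqrt(5)/2)*conj(-sqrt(5)/2 - 1/2) + 2*(sqrt(5)/2 + 3/2)*conj(-1/2 + sqrt(5)/2) + 5*(0)*conj(0)]
      = (1/10)[(8) + (1 - sqrt(5)) + (1 + sqrt(5)) + (0)] = 10/10 = 1
Hence the multiplicities are chi_1: 1, chi_2: 1, chi_4: 1. Dimension check: dim(chi_3)*dim(chi_3) = 2*2 = 4 and sum (mult * dim) = 1*1 + 1*1 + 1*2 = 4.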